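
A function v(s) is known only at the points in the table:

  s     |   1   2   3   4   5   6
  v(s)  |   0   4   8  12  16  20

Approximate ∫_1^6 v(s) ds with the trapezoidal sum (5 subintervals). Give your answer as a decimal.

Δs = 1.
T_5 = (1/2)·[0 + 2·4 + 2·8 + 2·12 + 2·16 + 20] = 50.

50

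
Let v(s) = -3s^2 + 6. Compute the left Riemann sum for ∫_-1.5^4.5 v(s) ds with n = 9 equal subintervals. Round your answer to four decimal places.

Δs = (4.5 − (-1.5))/9 = 2/3.
Left endpoints: -1.5, -5/6, -1/6, 0.5, 7/6, 11/6, 2.5, 19/6, 23/6.
v(-1.5) = -0.75, v(-5/6) = 47/12, v(-1/6) = 71/12, v(0.5) = 5.25, v(7/6) = 23/12, v(11/6) = -49/12, v(2.5) = -12.75, v(19/6) = -289/12, v(23/6) = -457/12.
Sum = Δs · [v(-1.5) + v(-5/6) + v(-1/6) + ...].
Sum ≈ -41.8333.

-41.8333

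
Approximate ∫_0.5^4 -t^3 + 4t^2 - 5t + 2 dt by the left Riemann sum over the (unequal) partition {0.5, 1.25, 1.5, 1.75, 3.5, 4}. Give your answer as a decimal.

Subinterval widths: 0.75, 0.25, 0.25, 1.75, 0.5.
Left endpoints: 0.5, 1.25, 1.5, 1.75, 3.5.
f(0.5) = 0.375, f(1.25) = 0.046875, f(1.5) = 0.125, f(1.75) = 0.140625, f(3.5) = -9.375.
Sum = Σ Δt_i · f(t_i).
Sum = -4.1171875.

-4.1171875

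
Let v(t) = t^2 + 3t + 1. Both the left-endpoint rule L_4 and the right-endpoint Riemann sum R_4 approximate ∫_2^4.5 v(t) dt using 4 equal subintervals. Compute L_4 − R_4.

-14.84375

L_4 = 47.32421875.
R_4 = 62.16796875.
L_4 − R_4 = -14.84375.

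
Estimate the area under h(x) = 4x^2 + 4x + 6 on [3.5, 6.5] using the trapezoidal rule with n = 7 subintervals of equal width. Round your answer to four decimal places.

387.3673

Δx = (6.5 − 3.5)/7 = 3/7.
h(3.5) = 69, h(55/14) = 4089/49, h(61/14) = 4869/49, h(67/14) = 5721/49, h(73/14) = 6645/49, h(79/14) = 7641/49, h(85/14) = 8709/49, h(6.5) = 201.
T_7 = (Δx/2)·[h(x_0) + 2h(x_1) + ... + 2h(x_{6}) + h(x_7)].
Sum ≈ 387.3673.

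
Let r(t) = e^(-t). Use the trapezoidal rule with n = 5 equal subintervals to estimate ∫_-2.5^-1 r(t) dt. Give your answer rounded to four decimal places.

9.5351

Δt = (-1 − (-2.5))/5 = 0.3.
r(-2.5) ≈ 12.1825, r(-2.2) ≈ 9.0250, r(-1.9) ≈ 6.6859, r(-1.6) ≈ 4.9530, r(-1.3) ≈ 3.6693, r(-1) ≈ 2.7183.
T_5 = (Δt/2)·[r(t_0) + 2r(t_1) + ... + 2r(t_{4}) + r(t_5)].
Sum ≈ 9.5351.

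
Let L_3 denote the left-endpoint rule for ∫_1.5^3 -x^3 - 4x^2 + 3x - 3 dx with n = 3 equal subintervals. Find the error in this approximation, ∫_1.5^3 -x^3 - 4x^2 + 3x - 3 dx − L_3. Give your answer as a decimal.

-10.859375

Exact integral: ∫_1.5^3 f(x) dx = -44.859375.
L_3 = -34.
Error = -44.859375 − (-34) = -10.859375.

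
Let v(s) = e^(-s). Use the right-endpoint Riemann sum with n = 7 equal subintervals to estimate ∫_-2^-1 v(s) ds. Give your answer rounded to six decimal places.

Δs = (-1 − (-2))/7 = 1/7.
Right endpoints: -13/7, -12/7, -11/7, -10/7, -9/7, -8/7, -1.
v(-13/7) ≈ 6.405409, v(-12/7) ≈ 5.552708, v(-11/7) ≈ 4.813520, v(-10/7) ≈ 4.172734, v(-9/7) ≈ 3.617251, v(-8/7) ≈ 3.135715, v(-1) ≈ 2.718282.
Sum = Δs · [v(-13/7) + v(-12/7) + v(-11/7) + ...].
Sum ≈ 4.345088.

4.345088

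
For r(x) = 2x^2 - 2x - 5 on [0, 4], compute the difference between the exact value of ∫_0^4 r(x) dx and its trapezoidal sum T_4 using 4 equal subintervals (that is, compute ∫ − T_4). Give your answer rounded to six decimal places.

-1.333333

Exact integral: ∫_0^4 r(x) dx ≈ 6.66666667.
T_4 = 8.
Error ≈ 6.66666667 − 8 ≈ -1.333333.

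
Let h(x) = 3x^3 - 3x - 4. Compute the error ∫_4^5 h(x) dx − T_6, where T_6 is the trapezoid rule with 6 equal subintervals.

Exact integral: ∫_4^5 h(x) dx = 259.25.
T_6 = 259.4375.
Error = 259.25 − 259.4375 = -0.1875.

-0.1875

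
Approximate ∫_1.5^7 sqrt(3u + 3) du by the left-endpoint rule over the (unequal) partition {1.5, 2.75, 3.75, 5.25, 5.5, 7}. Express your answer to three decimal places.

Subinterval widths: 1.25, 1, 1.5, 0.25, 1.5.
Left endpoints: 1.5, 2.75, 3.75, 5.25, 5.5.
f(1.5) ≈ 2.739, f(2.75) ≈ 3.354, f(3.75) ≈ 3.775, f(5.25) ≈ 4.330, f(5.5) ≈ 4.416.
Sum = Σ Δu_i · f(u_i).
Sum ≈ 20.146.

20.146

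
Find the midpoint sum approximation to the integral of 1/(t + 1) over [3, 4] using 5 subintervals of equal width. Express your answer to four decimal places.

Δt = (4 − 3)/5 = 0.2.
Midpoints: 3.1, 3.3, 3.5, 3.7, 3.9.
f(3.1) = 10/41, f(3.3) = 10/43, f(3.5) = 2/9, f(3.7) = 10/47, f(3.9) = 10/49.
Sum = Δt · [f(3.1) + f(3.3) + f(3.5) + f(3.7) + f(3.9)].
Sum ≈ 0.2231.

0.2231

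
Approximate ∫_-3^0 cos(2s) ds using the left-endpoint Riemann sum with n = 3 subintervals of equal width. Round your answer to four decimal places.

-0.1096

Δs = (0 − (-3))/3 = 1.
Left endpoints: -3, -2, -1.
f(-3) ≈ 0.9602, f(-2) ≈ -0.6536, f(-1) ≈ -0.4161.
Sum = Δs · [f(-3) + f(-2) + f(-1)].
Sum ≈ -0.1096.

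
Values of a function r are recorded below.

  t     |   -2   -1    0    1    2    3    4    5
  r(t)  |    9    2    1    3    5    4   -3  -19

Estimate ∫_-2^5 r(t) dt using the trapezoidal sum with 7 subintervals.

Δt = 1.
T_7 = (1/2)·[9 + 2·2 + 2·1 + 2·3 + 2·5 + 2·4 + 2·(-3) + (-19)] = 7.

7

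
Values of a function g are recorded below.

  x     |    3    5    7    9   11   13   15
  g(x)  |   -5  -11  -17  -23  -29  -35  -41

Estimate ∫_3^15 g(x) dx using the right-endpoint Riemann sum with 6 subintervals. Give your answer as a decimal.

-312

Δx = 2.
Sum = 2·[(-11) + (-17) + (-23) + (-29) + (-35) + (-41)] = -312.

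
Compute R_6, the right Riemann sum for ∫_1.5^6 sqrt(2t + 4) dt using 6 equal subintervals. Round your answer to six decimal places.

15.661767

Δt = (6 − 1.5)/6 = 0.75.
Right endpoints: 2.25, 3, 3.75, 4.5, 5.25, 6.
f(2.25) ≈ 2.915476, f(3) ≈ 3.162278, f(3.75) ≈ 3.391165, f(4.5) ≈ 3.605551, f(5.25) ≈ 3.807887, f(6) ≈ 4.000000.
Sum = Δt · [f(2.25) + f(3) + f(3.75) + ...].
Sum ≈ 15.661767.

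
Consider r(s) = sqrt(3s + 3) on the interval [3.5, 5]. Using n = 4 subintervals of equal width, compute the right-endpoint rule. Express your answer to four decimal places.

Δs = (5 − 3.5)/4 = 0.375.
Right endpoints: 3.875, 4.25, 4.625, 5.
r(3.875) ≈ 3.8243, r(4.25) ≈ 3.9686, r(4.625) ≈ 4.1079, r(5) ≈ 4.2426.
Sum = Δs · [r(3.875) + r(4.25) + r(4.625) + r(5)].
Sum ≈ 6.0538.

6.0538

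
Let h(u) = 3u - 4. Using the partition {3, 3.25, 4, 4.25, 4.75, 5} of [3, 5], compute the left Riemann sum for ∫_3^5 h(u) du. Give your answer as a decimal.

Subinterval widths: 0.25, 0.75, 0.25, 0.5, 0.25.
Left endpoints: 3, 3.25, 4, 4.25, 4.75.
h(3) = 5, h(3.25) = 5.75, h(4) = 8, h(4.25) = 8.75, h(4.75) = 10.25.
Sum = Σ Δu_i · h(u_i).
Sum = 14.5.

14.5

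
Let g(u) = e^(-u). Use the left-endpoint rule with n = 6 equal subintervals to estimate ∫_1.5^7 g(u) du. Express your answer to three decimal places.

0.339

Δu = (7 − 1.5)/6 = 11/12.
Left endpoints: 1.5, 29/12, 10/3, 4.25, 31/6, 73/12.
g(1.5) ≈ 0.223, g(29/12) ≈ 0.089, g(10/3) ≈ 0.036, g(4.25) ≈ 0.014, g(31/6) ≈ 0.006, g(73/12) ≈ 0.002.
Sum = Δu · [g(1.5) + g(29/12) + g(10/3) + ...].
Sum ≈ 0.339.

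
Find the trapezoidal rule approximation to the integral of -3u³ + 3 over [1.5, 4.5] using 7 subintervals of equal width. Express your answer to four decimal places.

-297.2296

Δu = (4.5 − 1.5)/7 = 3/7.
f(1.5) = -7.125, f(27/14) = -50817/2744, f(33/14) = -99579/2744, f(39/14) = -169725/2744, f(45/14) = -265143/2744, f(51/14) = -389721/2744, f(57/14) = -547347/2744, f(4.5) = -270.375.
T_7 = (Δu/2)·[f(u_0) + 2f(u_1) + ... + 2f(u_{6}) + f(u_7)].
Sum ≈ -297.2296.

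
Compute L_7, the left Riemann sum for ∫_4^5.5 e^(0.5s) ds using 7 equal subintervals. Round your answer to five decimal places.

Δs = (5.5 − 4)/7 = 3/14.
Left endpoints: 4, 59/14, 31/7, 65/14, 34/7, 71/14, 37/7.
f(4) ≈ 7.38906, f(59/14) ≈ 8.22471, f(31/7) ≈ 9.15487, f(65/14) ≈ 10.19022, f(34/7) ≈ 11.34267, f(71/14) ≈ 12.62545, f(37/7) ≈ 14.05330.
Sum = Δs · [f(4) + f(59/14) + f(31/7) + ...].
Sum ≈ 15.63863.

15.63863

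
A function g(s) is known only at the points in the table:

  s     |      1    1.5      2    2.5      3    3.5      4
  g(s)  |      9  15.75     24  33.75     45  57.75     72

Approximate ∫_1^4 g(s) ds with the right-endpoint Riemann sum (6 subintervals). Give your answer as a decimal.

124.125

Δs = 0.5.
Sum = 0.5·[15.75 + 24 + 33.75 + 45 + 57.75 + 72] = 124.125.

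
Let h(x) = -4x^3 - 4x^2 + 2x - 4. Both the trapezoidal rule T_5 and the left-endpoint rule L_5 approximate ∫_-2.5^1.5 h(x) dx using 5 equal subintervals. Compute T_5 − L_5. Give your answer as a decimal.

-20.8

T_5 = -10.48.
L_5 = 10.32.
T_5 − L_5 = -20.8.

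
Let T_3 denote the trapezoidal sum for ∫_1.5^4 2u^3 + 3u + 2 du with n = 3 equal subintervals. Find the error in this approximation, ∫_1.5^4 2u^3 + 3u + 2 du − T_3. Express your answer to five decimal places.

-4.77431

Exact integral: ∫_1.5^4 f(u) du = 151.09375.
T_3 ≈ 155.8680556.
Error ≈ 151.09375 − 155.8680556 ≈ -4.77431.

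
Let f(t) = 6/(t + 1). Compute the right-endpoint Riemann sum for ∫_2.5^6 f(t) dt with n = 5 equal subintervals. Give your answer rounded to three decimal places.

Δt = (6 − 2.5)/5 = 0.7.
Right endpoints: 3.2, 3.9, 4.6, 5.3, 6.
f(3.2) = 10/7, f(3.9) = 60/49, f(4.6) = 15/14, f(5.3) = 20/21, f(6) = 6/7.
Sum = Δt · [f(3.2) + f(3.9) + f(4.6) + f(5.3) + f(6)].
Sum ≈ 3.874.

3.874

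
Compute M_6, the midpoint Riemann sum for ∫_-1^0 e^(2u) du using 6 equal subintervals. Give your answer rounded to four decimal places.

0.4303

Δu = (0 − (-1))/6 = 1/6.
Midpoints: -11/12, -0.75, -7/12, -5/12, -0.25, -1/12.
f(-11/12) ≈ 0.1599, f(-0.75) ≈ 0.2231, f(-7/12) ≈ 0.3114, f(-5/12) ≈ 0.4346, f(-0.25) ≈ 0.6065, f(-1/12) ≈ 0.8465.
Sum = Δu · [f(-11/12) + f(-0.75) + f(-7/12) + ...].
Sum ≈ 0.4303.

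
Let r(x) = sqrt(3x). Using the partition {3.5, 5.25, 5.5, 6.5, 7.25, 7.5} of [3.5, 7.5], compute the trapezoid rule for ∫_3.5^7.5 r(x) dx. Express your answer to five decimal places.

16.13138

Subinterval widths: 1.75, 0.25, 1, 0.75, 0.25.
r(3.5) ≈ 3.24037, r(5.25) ≈ 3.96863, r(5.5) ≈ 4.06202, r(6.5) ≈ 4.41588, r(7.25) ≈ 4.66369, r(7.5) ≈ 4.74342.
On each subinterval the trapezoid contributes (Δx_i/2)·[r(x_{i-1}) + r(x_i)].
Sum ≈ 16.13138.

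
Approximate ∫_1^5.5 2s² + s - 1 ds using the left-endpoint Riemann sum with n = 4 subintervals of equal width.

86.8359375

Δs = (5.5 − 1)/4 = 1.125.
Left endpoints: 1, 2.125, 3.25, 4.375.
f(1) = 2, f(2.125) = 10.15625, f(3.25) = 23.375, f(4.375) = 41.65625.
Sum = Δs · [f(1) + f(2.125) + f(3.25) + f(4.375)].
Sum = 86.8359375.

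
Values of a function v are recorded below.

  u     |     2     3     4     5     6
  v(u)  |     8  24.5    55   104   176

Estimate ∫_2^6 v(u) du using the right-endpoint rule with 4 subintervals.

Δu = 1.
Sum = 1·[24.5 + 55 + 104 + 176] = 359.5.

359.5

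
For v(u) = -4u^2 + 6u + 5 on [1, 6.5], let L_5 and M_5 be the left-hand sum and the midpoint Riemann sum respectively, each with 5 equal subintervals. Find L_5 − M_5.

L_5 = -145.42.
M_5 = -211.365.
L_5 − M_5 = 65.945.

65.945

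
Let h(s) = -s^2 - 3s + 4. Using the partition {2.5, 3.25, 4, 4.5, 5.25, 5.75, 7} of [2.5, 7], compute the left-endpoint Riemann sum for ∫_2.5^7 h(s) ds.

-131.40625

Subinterval widths: 0.75, 0.75, 0.5, 0.75, 0.5, 1.25.
Left endpoints: 2.5, 3.25, 4, 4.5, 5.25, 5.75.
h(2.5) = -9.75, h(3.25) = -16.3125, h(4) = -24, h(4.5) = -29.75, h(5.25) = -39.3125, h(5.75) = -46.3125.
Sum = Σ Δs_i · h(s_i).
Sum = -131.40625.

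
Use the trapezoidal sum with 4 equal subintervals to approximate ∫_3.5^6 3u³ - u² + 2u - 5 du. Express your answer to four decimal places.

819.7900

Δu = (6 − 3.5)/4 = 0.625.
f(3.5) = 118.375, f(4.125) = 100763/512, f(4.75) = 303.453125, f(5.375) = 226673/512, f(6) = 619.
T_4 = (Δu/2)·[f(u_0) + 2f(u_1) + 2f(u_2) + 2f(u_3) + f(u_4)].
Sum ≈ 819.7900.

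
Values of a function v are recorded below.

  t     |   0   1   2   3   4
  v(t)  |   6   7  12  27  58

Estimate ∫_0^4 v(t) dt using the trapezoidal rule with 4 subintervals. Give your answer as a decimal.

Δt = 1.
T_4 = (1/2)·[6 + 2·7 + 2·12 + 2·27 + 58] = 78.

78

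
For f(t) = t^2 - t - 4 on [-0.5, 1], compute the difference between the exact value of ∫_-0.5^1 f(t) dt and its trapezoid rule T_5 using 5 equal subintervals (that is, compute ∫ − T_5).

-0.0225

Exact integral: ∫_-0.5^1 f(t) dt = -6.
T_5 = -5.9775.
Error = -6 − (-5.9775) = -0.0225.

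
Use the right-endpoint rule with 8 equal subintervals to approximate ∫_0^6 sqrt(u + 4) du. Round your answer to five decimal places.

16.18007

Δu = (6 − 0)/8 = 0.75.
Right endpoints: 0.75, 1.5, 2.25, 3, 3.75, 4.5, 5.25, 6.
f(0.75) ≈ 2.17945, f(1.5) ≈ 2.34521, f(2.25) ≈ 2.50000, f(3) ≈ 2.64575, f(3.75) ≈ 2.78388, f(4.5) ≈ 2.91548, f(5.25) ≈ 3.04138, f(6) ≈ 3.16228.
Sum = Δu · [f(0.75) + f(1.5) + f(2.25) + ...].
Sum ≈ 16.18007.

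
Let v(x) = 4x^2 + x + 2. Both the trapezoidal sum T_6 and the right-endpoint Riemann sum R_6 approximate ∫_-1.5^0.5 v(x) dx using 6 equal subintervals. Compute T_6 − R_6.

T_6 ≈ 7.81481.
R_6 ≈ 6.81481.
T_6 − R_6 = 1.

1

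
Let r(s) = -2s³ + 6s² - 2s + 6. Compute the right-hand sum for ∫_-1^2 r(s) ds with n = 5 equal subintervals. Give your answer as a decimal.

24.24

Δs = (2 − (-1))/5 = 0.6.
Right endpoints: -0.4, 0.2, 0.8, 1.4, 2.
r(-0.4) = 7.888, r(0.2) = 5.824, r(0.8) = 7.216, r(1.4) = 9.472, r(2) = 10.
Sum = Δs · [r(-0.4) + r(0.2) + r(0.8) + r(1.4) + r(2)].
Sum = 24.24.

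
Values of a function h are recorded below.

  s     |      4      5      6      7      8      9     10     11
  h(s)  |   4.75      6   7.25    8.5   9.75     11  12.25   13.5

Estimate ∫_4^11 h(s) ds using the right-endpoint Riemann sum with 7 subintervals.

Δs = 1.
Sum = 1·[6 + 7.25 + 8.5 + 9.75 + 11 + 12.25 + 13.5] = 68.25.

68.25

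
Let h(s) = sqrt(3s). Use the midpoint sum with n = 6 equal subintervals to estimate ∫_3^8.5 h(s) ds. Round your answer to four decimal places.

Δs = (8.5 − 3)/6 = 11/12.
Midpoints: 83/24, 4.375, 127/24, 149/24, 7.125, 193/24.
h(83/24) ≈ 3.2210, h(4.375) ≈ 3.6228, h(127/24) ≈ 3.9843, h(149/24) ≈ 4.3157, h(7.125) ≈ 4.6233, h(193/24) ≈ 4.9117.
Sum = Δs · [h(83/24) + h(4.375) + h(127/24) + ...].
Sum ≈ 22.6223.

22.6223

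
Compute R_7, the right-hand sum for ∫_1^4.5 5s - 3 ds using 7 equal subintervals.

42

Δs = (4.5 − 1)/7 = 0.5.
Right endpoints: 1.5, 2, 2.5, 3, 3.5, 4, 4.5.
f(1.5) = 4.5, f(2) = 7, f(2.5) = 9.5, f(3) = 12, f(3.5) = 14.5, f(4) = 17, f(4.5) = 19.5.
Sum = Δs · [f(1.5) + f(2) + f(2.5) + ...].
Sum = 42.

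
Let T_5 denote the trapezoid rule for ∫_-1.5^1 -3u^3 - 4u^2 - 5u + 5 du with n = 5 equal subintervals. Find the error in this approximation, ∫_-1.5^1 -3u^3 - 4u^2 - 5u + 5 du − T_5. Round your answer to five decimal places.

Exact integral: ∫_-1.5^1 f(u) du ≈ 12.8385417.
T_5 = 12.65625.
Error ≈ 12.8385417 − 12.65625 ≈ 0.18229.

0.18229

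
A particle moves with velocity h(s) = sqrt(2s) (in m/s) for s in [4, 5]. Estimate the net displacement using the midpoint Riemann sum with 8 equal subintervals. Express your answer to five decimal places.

Δs = (5 − 4)/8 = 0.125.
Midpoints: 4.0625, 4.1875, 4.3125, 4.4375, 4.5625, 4.6875, 4.8125, 4.9375.
h(4.0625) ≈ 2.85044, h(4.1875) ≈ 2.89396, h(4.3125) ≈ 2.93684, h(4.4375) ≈ 2.97909, h(4.5625) ≈ 3.02076, h(4.6875) ≈ 3.06186, h(4.8125) ≈ 3.10242, h(4.9375) ≈ 3.14245.
Sum = Δs · [h(4.0625) + h(4.1875) + h(4.3125) + ...].
Sum ≈ 2.99848.

2.99848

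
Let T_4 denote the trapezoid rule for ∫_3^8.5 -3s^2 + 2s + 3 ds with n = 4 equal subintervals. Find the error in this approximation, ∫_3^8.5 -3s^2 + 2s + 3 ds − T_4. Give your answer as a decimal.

5.19921875

Exact integral: ∫_3^8.5 f(s) ds = -507.375.
T_4 = -512.57421875.
Error = -507.375 − (-512.57421875) = 5.19921875.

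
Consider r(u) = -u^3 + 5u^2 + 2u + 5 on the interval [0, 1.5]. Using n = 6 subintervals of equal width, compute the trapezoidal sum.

14.15234375

Δu = (1.5 − 0)/6 = 0.25.
r(0) = 5, r(0.25) = 5.796875, r(0.5) = 7.125, r(0.75) = 8.890625, r(1) = 11, r(1.25) = 13.359375, r(1.5) = 15.875.
T_6 = (Δu/2)·[r(u_0) + 2r(u_1) + ... + 2r(u_{5}) + r(u_6)].
Sum = 14.15234375.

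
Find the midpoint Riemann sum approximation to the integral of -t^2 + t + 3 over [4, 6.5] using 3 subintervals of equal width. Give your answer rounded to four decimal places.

-49.4387

Δt = (6.5 − 4)/3 = 5/6.
Midpoints: 53/12, 5.25, 73/12.
f(53/12) = -1741/144, f(5.25) = -19.3125, f(73/12) = -4021/144.
Sum = Δt · [f(53/12) + f(5.25) + f(73/12)].
Sum ≈ -49.4387.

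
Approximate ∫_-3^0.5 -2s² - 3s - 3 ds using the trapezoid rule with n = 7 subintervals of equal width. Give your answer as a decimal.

-15.75

Δs = (0.5 − (-3))/7 = 0.5.
f(-3) = -12, f(-2.5) = -8, f(-2) = -5, f(-1.5) = -3, f(-1) = -2, f(-0.5) = -2, f(0) = -3, f(0.5) = -5.
T_7 = (Δs/2)·[f(s_0) + 2f(s_1) + ... + 2f(s_{6}) + f(s_7)].
Sum = -15.75.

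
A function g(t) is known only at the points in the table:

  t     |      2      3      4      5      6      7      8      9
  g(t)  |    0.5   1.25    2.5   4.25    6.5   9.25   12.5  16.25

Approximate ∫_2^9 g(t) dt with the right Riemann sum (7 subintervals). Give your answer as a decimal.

Δt = 1.
Sum = 1·[1.25 + 2.5 + 4.25 + 6.5 + 9.25 + 12.5 + 16.25] = 52.5.

52.5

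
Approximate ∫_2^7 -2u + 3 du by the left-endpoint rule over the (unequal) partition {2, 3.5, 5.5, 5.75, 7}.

Subinterval widths: 1.5, 2, 0.25, 1.25.
Left endpoints: 2, 3.5, 5.5, 5.75.
f(2) = -1, f(3.5) = -4, f(5.5) = -8, f(5.75) = -8.5.
Sum = Σ Δu_i · f(u_i).
Sum = -22.125.

-22.125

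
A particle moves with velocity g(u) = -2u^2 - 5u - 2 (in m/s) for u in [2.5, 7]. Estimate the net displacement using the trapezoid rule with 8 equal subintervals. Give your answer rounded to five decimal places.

-334.59961

Δu = (7 − 2.5)/8 = 0.5625.
g(2.5) = -27, g(3.0625) = -36.0703125, g(3.625) = -46.40625, g(4.1875) = -58.0078125, g(4.75) = -70.875, g(5.3125) = -85.0078125, g(5.875) = -100.40625, g(6.4375) = -117.0703125, g(7) = -135.
T_8 = (Δu/2)·[g(u_0) + 2g(u_1) + ... + 2g(u_{7}) + g(u_8)].
Sum ≈ -334.59961.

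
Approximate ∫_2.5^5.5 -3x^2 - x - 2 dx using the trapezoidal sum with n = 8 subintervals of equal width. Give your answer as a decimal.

Δx = (5.5 − 2.5)/8 = 0.375.
f(2.5) = -23.25, f(2.875) = -29.671875, f(3.25) = -36.9375, f(3.625) = -45.046875, f(4) = -54, f(4.375) = -63.796875, f(4.75) = -74.4375, f(5.125) = -85.921875, f(5.5) = -98.25.
T_8 = (Δx/2)·[f(x_0) + 2f(x_1) + ... + 2f(x_{7}) + f(x_8)].
Sum = -168.9609375.

-168.9609375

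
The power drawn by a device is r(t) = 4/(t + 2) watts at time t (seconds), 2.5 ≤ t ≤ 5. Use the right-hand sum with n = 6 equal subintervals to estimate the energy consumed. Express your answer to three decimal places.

1.703

Δt = (5 − 2.5)/6 = 5/12.
Right endpoints: 35/12, 10/3, 3.75, 25/6, 55/12, 5.
r(35/12) = 48/59, r(10/3) = 0.75, r(3.75) = 16/23, r(25/6) = 24/37, r(55/12) = 48/79, r(5) = 4/7.
Sum = Δt · [r(35/12) + r(10/3) + r(3.75) + ...].
Sum ≈ 1.703.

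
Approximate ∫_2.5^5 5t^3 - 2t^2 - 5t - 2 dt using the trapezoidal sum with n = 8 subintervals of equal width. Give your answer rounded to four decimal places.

Δt = (5 − 2.5)/8 = 0.3125.
f(2.5) = 51.125, f(2.8125) = 325033/4096, f(3.125) = 59101/512, f(3.4375) = 656483/4096, f(3.75) = 214.796875, f(4.0625) = 1146533/4096, f(4.375) = 182551/512, f(4.6875) = 1825183/4096, f(5) = 548.
T_8 = (Δt/2)·[f(t_0) + 2f(t_1) + ... + 2f(t_{7}) + f(t_8)].
Sum ≈ 609.8376.

609.8376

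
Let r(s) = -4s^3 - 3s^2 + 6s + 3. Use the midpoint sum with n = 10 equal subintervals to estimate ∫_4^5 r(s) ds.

Δs = (5 − 4)/10 = 0.1.
Midpoints: 4.05, 4.15, 4.25, 4.35, 4.45, 4.55, 4.65, 4.75, 4.85, 4.95.
r(4.05) = -287.628, r(4.15) = -309.661, r(4.25) = -332.75, r(4.35) = -356.919, r(4.45) = -382.192, r(4.55) = -408.593, r(4.65) = -436.146, r(4.75) = -464.875, r(4.85) = -494.804, r(4.95) = -525.957.
Sum = Δs · [r(4.05) + r(4.15) + r(4.25) + ...].
Sum = -399.9525.

-399.9525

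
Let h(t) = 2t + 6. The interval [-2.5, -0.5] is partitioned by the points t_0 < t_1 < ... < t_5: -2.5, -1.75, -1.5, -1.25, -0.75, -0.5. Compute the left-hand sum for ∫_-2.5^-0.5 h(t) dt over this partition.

Subinterval widths: 0.75, 0.25, 0.25, 0.5, 0.25.
Left endpoints: -2.5, -1.75, -1.5, -1.25, -0.75.
h(-2.5) = 1, h(-1.75) = 2.5, h(-1.5) = 3, h(-1.25) = 3.5, h(-0.75) = 4.5.
Sum = Σ Δt_i · h(t_i).
Sum = 5.

5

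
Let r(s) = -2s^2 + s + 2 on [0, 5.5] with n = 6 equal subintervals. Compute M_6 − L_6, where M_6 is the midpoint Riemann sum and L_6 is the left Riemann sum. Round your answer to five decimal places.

M_6 ≈ -84.0214120.
L_6 ≈ -61.1238426.
M_6 − L_6 ≈ -22.89757.

-22.89757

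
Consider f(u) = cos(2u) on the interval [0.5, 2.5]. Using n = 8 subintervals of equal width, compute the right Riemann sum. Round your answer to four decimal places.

-0.9134

Δu = (2.5 − 0.5)/8 = 0.25.
Right endpoints: 0.75, 1, 1.25, 1.5, 1.75, 2, 2.25, 2.5.
f(0.75) ≈ 0.0707, f(1) ≈ -0.4161, f(1.25) ≈ -0.8011, f(1.5) ≈ -0.9900, f(1.75) ≈ -0.9365, f(2) ≈ -0.6536, f(2.25) ≈ -0.2108, f(2.5) ≈ 0.2837.
Sum = Δu · [f(0.75) + f(1) + f(1.25) + ...].
Sum ≈ -0.9134.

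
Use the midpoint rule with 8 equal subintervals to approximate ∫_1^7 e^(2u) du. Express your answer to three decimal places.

548418.654

Δu = (7 − 1)/8 = 0.75.
Midpoints: 1.375, 2.125, 2.875, 3.625, 4.375, 5.125, 5.875, 6.625.
f(1.375) ≈ 15.643, f(2.125) ≈ 70.105, f(2.875) ≈ 314.191, f(3.625) ≈ 1408.105, f(4.375) ≈ 6310.688, f(5.125) ≈ 28282.542, f(5.875) ≈ 126753.559, f(6.625) ≈ 568070.040.
Sum = Δu · [f(1.375) + f(2.125) + f(2.875) + ...].
Sum ≈ 548418.654.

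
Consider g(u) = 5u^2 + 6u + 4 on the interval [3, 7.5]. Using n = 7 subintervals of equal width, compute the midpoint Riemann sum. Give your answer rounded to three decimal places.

Δu = (7.5 − 3)/7 = 9/14.
Midpoints: 93/28, 111/28, 129/28, 5.25, 165/28, 183/28, 201/28.
g(93/28) = 62005/784, g(111/28) = 83389/784, g(129/28) = 108013/784, g(5.25) = 173.3125, g(165/28) = 166981/784, g(183/28) = 201325/784, g(201/28) = 238909/784.
Sum = Δu · [g(93/28) + g(111/28) + g(129/28) + ...].
Sum ≈ 817.100.

817.100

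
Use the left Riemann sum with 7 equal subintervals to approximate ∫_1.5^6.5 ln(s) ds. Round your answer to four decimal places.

Δs = (6.5 − 1.5)/7 = 5/7.
Left endpoints: 1.5, 31/14, 41/14, 51/14, 61/14, 71/14, 81/14.
f(1.5) ≈ 0.4055, f(31/14) ≈ 0.7949, f(41/14) ≈ 1.0745, f(51/14) ≈ 1.2928, f(61/14) ≈ 1.4718, f(71/14) ≈ 1.6236, f(81/14) ≈ 1.7554.
Sum = Δs · [f(1.5) + f(31/14) + f(41/14) + ...].
Sum ≈ 6.0132.

6.0132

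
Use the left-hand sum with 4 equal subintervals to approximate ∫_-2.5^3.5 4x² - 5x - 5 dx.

Δx = (3.5 − (-2.5))/4 = 1.5.
Left endpoints: -2.5, -1, 0.5, 2.
f(-2.5) = 32.5, f(-1) = 4, f(0.5) = -6.5, f(2) = 1.
Sum = Δx · [f(-2.5) + f(-1) + f(0.5) + f(2)].
Sum = 46.5.

46.5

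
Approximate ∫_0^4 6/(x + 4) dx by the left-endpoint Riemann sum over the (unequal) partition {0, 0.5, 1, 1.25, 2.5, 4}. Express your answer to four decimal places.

Subinterval widths: 0.5, 0.5, 0.25, 1.25, 1.5.
Left endpoints: 0, 0.5, 1, 1.25, 2.5.
f(0) = 1.5, f(0.5) = 4/3, f(1) = 1.2, f(1.25) = 8/7, f(2.5) = 12/13.
Sum = Σ Δx_i · f(x_i).
Sum ≈ 4.5299.

4.5299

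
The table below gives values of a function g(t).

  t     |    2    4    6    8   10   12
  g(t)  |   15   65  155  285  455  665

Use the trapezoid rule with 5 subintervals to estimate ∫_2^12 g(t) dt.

Δt = 2.
T_5 = (2/2)·[15 + 2·65 + 2·155 + 2·285 + 2·455 + 665] = 2600.

2600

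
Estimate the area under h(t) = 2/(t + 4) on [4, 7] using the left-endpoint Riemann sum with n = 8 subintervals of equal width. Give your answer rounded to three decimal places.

0.650

Δt = (7 − 4)/8 = 0.375.
Left endpoints: 4, 4.375, 4.75, 5.125, 5.5, 5.875, 6.25, 6.625.
h(4) = 0.25, h(4.375) = 16/67, h(4.75) = 8/35, h(5.125) = 16/73, h(5.5) = 4/19, h(5.875) = 16/79, h(6.25) = 8/41, h(6.625) = 16/85.
Sum = Δt · [h(4) + h(4.375) + h(4.75) + ...].
Sum ≈ 0.650.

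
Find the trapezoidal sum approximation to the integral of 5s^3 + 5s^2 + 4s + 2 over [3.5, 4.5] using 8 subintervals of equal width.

Δs = (4.5 − 3.5)/8 = 0.125.
f(3.5) = 291.625, f(3.625) = 164033/512, f(3.75) = 350.984375, f(3.875) = 196355/512, f(4) = 418, f(4.125) = 232717/512, f(4.25) = 493.140625, f(4.375) = 273359/512, f(4.5) = 576.875.
T_8 = (Δs/2)·[f(s_0) + 2f(s_1) + ... + 2f(s_{7}) + f(s_8)].
Sum = 423.5859375.

423.5859375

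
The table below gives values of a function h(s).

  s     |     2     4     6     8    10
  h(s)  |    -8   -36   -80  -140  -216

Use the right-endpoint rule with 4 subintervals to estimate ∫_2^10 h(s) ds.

Δs = 2.
Sum = 2·[(-36) + (-80) + (-140) + (-216)] = -944.

-944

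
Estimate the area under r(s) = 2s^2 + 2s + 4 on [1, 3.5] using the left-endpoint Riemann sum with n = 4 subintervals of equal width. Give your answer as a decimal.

40.8984375

Δs = (3.5 − 1)/4 = 0.625.
Left endpoints: 1, 1.625, 2.25, 2.875.
r(1) = 8, r(1.625) = 12.53125, r(2.25) = 18.625, r(2.875) = 26.28125.
Sum = Δs · [r(1) + r(1.625) + r(2.25) + r(2.875)].
Sum = 40.8984375.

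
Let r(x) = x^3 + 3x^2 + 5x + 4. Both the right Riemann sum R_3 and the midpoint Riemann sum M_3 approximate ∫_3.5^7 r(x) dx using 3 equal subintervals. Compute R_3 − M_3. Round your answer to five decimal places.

R_3 ≈ 1233.2152778.
M_3 ≈ 961.2907986.
R_3 − M_3 ≈ 271.92448.

271.92448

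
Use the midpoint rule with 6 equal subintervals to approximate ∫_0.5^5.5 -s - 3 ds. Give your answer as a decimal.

-30

Δs = (5.5 − 0.5)/6 = 5/6.
Midpoints: 11/12, 1.75, 31/12, 41/12, 4.25, 61/12.
f(11/12) = -47/12, f(1.75) = -4.75, f(31/12) = -67/12, f(41/12) = -77/12, f(4.25) = -7.25, f(61/12) = -97/12.
Sum = Δs · [f(11/12) + f(1.75) + f(31/12) + ...].
Sum = -30.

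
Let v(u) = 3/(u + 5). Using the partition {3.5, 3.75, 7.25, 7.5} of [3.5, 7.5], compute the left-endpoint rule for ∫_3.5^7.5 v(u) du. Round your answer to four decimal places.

Subinterval widths: 0.25, 3.5, 0.25.
Left endpoints: 3.5, 3.75, 7.25.
v(3.5) = 6/17, v(3.75) = 12/35, v(7.25) = 12/49.
Sum = Σ Δu_i · v(u_i).
Sum ≈ 1.3495.

1.3495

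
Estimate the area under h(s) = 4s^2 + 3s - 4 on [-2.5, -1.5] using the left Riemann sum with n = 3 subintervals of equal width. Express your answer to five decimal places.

8.57407

Δs = (-1.5 − (-2.5))/3 = 1/3.
Left endpoints: -2.5, -13/6, -11/6.
h(-2.5) = 13.5, h(-13/6) = 149/18, h(-11/6) = 71/18.
Sum = Δs · [h(-2.5) + h(-13/6) + h(-11/6)].
Sum ≈ 8.57407.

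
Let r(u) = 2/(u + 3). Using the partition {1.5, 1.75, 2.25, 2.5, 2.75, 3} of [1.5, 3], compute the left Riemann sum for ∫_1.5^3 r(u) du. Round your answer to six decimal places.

0.594741

Subinterval widths: 0.25, 0.5, 0.25, 0.25, 0.25.
Left endpoints: 1.5, 1.75, 2.25, 2.5, 2.75.
r(1.5) = 4/9, r(1.75) = 8/19, r(2.25) = 8/21, r(2.5) = 4/11, r(2.75) = 8/23.
Sum = Σ Δu_i · r(u_i).
Sum ≈ 0.594741.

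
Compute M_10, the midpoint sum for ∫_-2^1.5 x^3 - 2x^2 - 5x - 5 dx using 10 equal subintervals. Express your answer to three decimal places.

Δx = (1.5 − (-2))/10 = 0.35.
Midpoints: -1.825, -1.475, -1.125, -0.775, -0.425, -0.075, 0.275, 0.625, 0.975, 1.325.
f(-1.825) = -551337/64000, f(-1.475) = -331859/64000, f(-1.125) = -1705/512, f(-0.775) = -178671/64000, f(-0.425) = -212033/64000, f(-0.075) = -296747/64000, f(0.275) = -416349/64000, f(0.625) = -4435/512, f(0.975) = -694361/64000, f(1.325) = -819843/64000.
Sum = Δx · [f(-1.825) + f(-1.475) + f(-1.125) + ...].
Sum ≈ -23.344.

-23.344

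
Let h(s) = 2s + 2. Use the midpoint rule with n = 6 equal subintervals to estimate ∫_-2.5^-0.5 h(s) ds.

Δs = (-0.5 − (-2.5))/6 = 1/3.
Midpoints: -7/3, -2, -5/3, -4/3, -1, -2/3.
h(-7/3) = -8/3, h(-2) = -2, h(-5/3) = -4/3, h(-4/3) = -2/3, h(-1) = 0, h(-2/3) = 2/3.
Sum = Δs · [h(-7/3) + h(-2) + h(-5/3) + ...].
Sum = -2.

-2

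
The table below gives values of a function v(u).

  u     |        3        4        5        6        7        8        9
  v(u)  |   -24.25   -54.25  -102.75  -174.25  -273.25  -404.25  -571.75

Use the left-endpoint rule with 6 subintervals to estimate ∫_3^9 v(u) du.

Δu = 1.
Sum = 1·[(-24.25) + (-54.25) + (-102.75) + (-174.25) + (-273.25) + (-404.25)] = -1033.

-1033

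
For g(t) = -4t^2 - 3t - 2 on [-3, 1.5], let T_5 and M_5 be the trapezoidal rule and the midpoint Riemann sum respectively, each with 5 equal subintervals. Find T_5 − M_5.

T_5 = -41.805.
M_5 = -38.16.
T_5 − M_5 = -3.645.

-3.645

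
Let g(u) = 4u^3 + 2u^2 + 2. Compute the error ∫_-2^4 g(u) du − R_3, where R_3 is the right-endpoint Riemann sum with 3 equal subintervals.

-368

Exact integral: ∫_-2^4 g(u) du = 300.
R_3 = 668.
Error = 300 − 668 = -368.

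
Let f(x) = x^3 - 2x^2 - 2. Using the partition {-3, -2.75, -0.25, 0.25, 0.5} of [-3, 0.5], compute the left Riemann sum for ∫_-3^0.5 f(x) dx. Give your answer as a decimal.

-108.15234375

Subinterval widths: 0.25, 2.5, 0.5, 0.25.
Left endpoints: -3, -2.75, -0.25, 0.25.
f(-3) = -47, f(-2.75) = -37.921875, f(-0.25) = -2.140625, f(0.25) = -2.109375.
Sum = Σ Δx_i · f(x_i).
Sum = -108.15234375.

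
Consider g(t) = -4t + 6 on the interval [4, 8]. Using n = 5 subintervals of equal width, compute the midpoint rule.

-72

Δt = (8 − 4)/5 = 0.8.
Midpoints: 4.4, 5.2, 6, 6.8, 7.6.
g(4.4) = -11.6, g(5.2) = -14.8, g(6) = -18, g(6.8) = -21.2, g(7.6) = -24.4.
Sum = Δt · [g(4.4) + g(5.2) + g(6) + g(6.8) + g(7.6)].
Sum = -72.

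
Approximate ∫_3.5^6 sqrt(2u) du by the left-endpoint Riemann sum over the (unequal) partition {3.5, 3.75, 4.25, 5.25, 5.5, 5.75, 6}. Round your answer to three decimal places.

Subinterval widths: 0.25, 0.5, 1, 0.25, 0.25, 0.25.
Left endpoints: 3.5, 3.75, 4.25, 5.25, 5.5, 5.75.
f(3.5) ≈ 2.646, f(3.75) ≈ 2.739, f(4.25) ≈ 2.915, f(5.25) ≈ 3.240, f(5.5) ≈ 3.317, f(5.75) ≈ 3.391.
Sum = Σ Δu_i · f(u_i).
Sum ≈ 7.433.

7.433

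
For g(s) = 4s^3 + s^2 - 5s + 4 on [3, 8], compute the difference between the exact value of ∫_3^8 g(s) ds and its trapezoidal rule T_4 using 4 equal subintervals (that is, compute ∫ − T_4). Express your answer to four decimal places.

Exact integral: ∫_3^8 g(s) ds ≈ 4059.166667.
T_4 = 4146.40625.
Error ≈ 4059.166667 − 4146.40625 ≈ -87.2396.

-87.2396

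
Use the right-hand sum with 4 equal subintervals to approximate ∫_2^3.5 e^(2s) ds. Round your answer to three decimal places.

Δs = (3.5 − 2)/4 = 0.375.
Right endpoints: 2.375, 2.75, 3.125, 3.5.
f(2.375) ≈ 115.584, f(2.75) ≈ 244.692, f(3.125) ≈ 518.013, f(3.5) ≈ 1096.633.
Sum = Δs · [f(2.375) + f(2.75) + f(3.125) + f(3.5)].
Sum ≈ 740.596.

740.596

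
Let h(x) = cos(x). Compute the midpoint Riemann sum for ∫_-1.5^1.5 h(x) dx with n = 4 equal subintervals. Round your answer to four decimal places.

2.0425

Δx = (1.5 − (-1.5))/4 = 0.75.
Midpoints: -1.125, -0.375, 0.375, 1.125.
h(-1.125) ≈ 0.4312, h(-0.375) ≈ 0.9305, h(0.375) ≈ 0.9305, h(1.125) ≈ 0.4312.
Sum = Δx · [h(-1.125) + h(-0.375) + h(0.375) + h(1.125)].
Sum ≈ 2.0425.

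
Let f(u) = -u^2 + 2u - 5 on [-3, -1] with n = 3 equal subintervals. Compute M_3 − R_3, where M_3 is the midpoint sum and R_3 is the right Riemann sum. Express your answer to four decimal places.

-3.7778

M_3 ≈ -26.592593.
R_3 ≈ -22.814815.
M_3 − R_3 ≈ -3.7778.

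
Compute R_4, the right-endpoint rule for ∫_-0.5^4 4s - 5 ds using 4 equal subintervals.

19.125

Δs = (4 − (-0.5))/4 = 1.125.
Right endpoints: 0.625, 1.75, 2.875, 4.
f(0.625) = -2.5, f(1.75) = 2, f(2.875) = 6.5, f(4) = 11.
Sum = Δs · [f(0.625) + f(1.75) + f(2.875) + f(4)].
Sum = 19.125.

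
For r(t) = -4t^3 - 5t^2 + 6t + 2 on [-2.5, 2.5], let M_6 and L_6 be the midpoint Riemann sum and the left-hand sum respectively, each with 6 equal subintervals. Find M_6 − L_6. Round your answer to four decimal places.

-35.2431

M_6 ≈ -40.636574.
L_6 ≈ -5.393519.
M_6 − L_6 ≈ -35.2431.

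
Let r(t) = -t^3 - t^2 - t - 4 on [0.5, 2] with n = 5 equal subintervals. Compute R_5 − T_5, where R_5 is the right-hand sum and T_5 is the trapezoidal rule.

-1.96875

R_5 = -16.56.
T_5 = -14.59125.
R_5 − T_5 = -1.96875.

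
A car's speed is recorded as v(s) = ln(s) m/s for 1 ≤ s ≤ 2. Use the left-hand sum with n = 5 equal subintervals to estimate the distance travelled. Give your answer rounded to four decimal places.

0.3153

Δs = (2 − 1)/5 = 0.2.
Left endpoints: 1, 1.2, 1.4, 1.6, 1.8.
v(1) ≈ 0.0000, v(1.2) ≈ 0.1823, v(1.4) ≈ 0.3365, v(1.6) ≈ 0.4700, v(1.8) ≈ 0.5878.
Sum = Δs · [v(1) + v(1.2) + v(1.4) + v(1.6) + v(1.8)].
Sum ≈ 0.3153.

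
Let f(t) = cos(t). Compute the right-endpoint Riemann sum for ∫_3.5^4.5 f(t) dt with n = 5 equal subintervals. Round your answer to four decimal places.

Δt = (4.5 − 3.5)/5 = 0.2.
Right endpoints: 3.7, 3.9, 4.1, 4.3, 4.5.
f(3.7) ≈ -0.8481, f(3.9) ≈ -0.7259, f(4.1) ≈ -0.5748, f(4.3) ≈ -0.4008, f(4.5) ≈ -0.2108.
Sum = Δt · [f(3.7) + f(3.9) + f(4.1) + f(4.3) + f(4.5)].
Sum ≈ -0.5521.

-0.5521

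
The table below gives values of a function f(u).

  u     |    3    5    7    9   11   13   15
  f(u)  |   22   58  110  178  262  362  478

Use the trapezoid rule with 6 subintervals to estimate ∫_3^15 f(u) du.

2440

Δu = 2.
T_6 = (2/2)·[22 + 2·58 + 2·110 + 2·178 + 2·262 + 2·362 + 478] = 2440.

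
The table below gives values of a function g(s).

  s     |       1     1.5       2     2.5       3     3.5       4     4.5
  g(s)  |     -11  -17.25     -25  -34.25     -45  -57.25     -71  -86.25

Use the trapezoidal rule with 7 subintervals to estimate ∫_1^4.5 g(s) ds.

-149.1875

Δs = 0.5.
T_7 = (0.5/2)·[(-11) + 2·(-17.25) + 2·(-25) + 2·(-34.25) + 2·(-45) + 2·(-57.25) + 2·(-71) + (-86.25)] = -149.1875.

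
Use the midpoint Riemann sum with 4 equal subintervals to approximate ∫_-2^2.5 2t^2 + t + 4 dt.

Δt = (2.5 − (-2))/4 = 1.125.
Midpoints: -1.4375, -0.3125, 0.8125, 1.9375.
f(-1.4375) = 6.6953125, f(-0.3125) = 3.8828125, f(0.8125) = 6.1328125, f(1.9375) = 13.4453125.
Sum = Δt · [f(-1.4375) + f(-0.3125) + f(0.8125) + f(1.9375)].
Sum = 33.92578125.

33.92578125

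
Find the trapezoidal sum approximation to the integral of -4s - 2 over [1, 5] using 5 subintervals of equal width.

-56

Δs = (5 − 1)/5 = 0.8.
f(1) = -6, f(1.8) = -9.2, f(2.6) = -12.4, f(3.4) = -15.6, f(4.2) = -18.8, f(5) = -22.
T_5 = (Δs/2)·[f(s_0) + 2f(s_1) + ... + 2f(s_{4}) + f(s_5)].
Sum = -56.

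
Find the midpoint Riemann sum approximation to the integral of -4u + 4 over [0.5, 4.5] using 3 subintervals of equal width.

Δu = (4.5 − 0.5)/3 = 4/3.
Midpoints: 7/6, 2.5, 23/6.
f(7/6) = -2/3, f(2.5) = -6, f(23/6) = -34/3.
Sum = Δu · [f(7/6) + f(2.5) + f(23/6)].
Sum = -24.

-24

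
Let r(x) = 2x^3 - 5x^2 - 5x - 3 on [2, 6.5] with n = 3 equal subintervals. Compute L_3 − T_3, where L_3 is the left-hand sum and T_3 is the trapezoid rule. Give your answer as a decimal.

L_3 = 126.
T_3 = 365.625.
L_3 − T_3 = -239.625.

-239.625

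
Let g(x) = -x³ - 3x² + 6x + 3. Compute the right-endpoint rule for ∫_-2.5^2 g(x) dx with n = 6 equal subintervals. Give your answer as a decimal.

-8.26171875

Δx = (2 − (-2.5))/6 = 0.75.
Right endpoints: -1.75, -1, -0.25, 0.5, 1.25, 2.
g(-1.75) = -11.328125, g(-1) = -5, g(-0.25) = 1.328125, g(0.5) = 5.125, g(1.25) = 3.859375, g(2) = -5.
Sum = Δx · [g(-1.75) + g(-1) + g(-0.25) + ...].
Sum = -8.26171875.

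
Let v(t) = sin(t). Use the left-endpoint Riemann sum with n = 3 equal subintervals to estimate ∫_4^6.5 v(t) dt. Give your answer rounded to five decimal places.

-1.93975

Δt = (6.5 − 4)/3 = 5/6.
Left endpoints: 4, 29/6, 17/3.
v(4) ≈ -0.75680, v(29/6) ≈ -0.99270, v(17/3) ≈ -0.57820.
Sum = Δt · [v(4) + v(29/6) + v(17/3)].
Sum ≈ -1.93975.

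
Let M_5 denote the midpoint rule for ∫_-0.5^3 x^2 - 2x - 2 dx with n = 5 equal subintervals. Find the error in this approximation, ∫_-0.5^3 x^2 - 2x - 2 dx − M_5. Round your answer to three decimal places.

Exact integral: ∫_-0.5^3 f(x) dx ≈ -6.70833.
M_5 = -6.85125.
Error ≈ -6.70833 − (-6.85125) ≈ 0.143.

0.143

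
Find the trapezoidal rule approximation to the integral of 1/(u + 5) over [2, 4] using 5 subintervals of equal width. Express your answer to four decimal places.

Δu = (4 − 2)/5 = 0.4.
f(2) = 1/7, f(2.4) = 5/37, f(2.8) = 5/39, f(3.2) = 5/41, f(3.6) = 5/43, f(4) = 1/9.
T_5 = (Δu/2)·[f(u_0) + 2f(u_1) + ... + 2f(u_{4}) + f(u_5)].
Sum ≈ 0.2514.

0.2514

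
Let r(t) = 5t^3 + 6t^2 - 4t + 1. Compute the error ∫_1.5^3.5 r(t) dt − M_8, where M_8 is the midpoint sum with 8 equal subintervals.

0.453125

Exact integral: ∫_1.5^3.5 r(t) dt = 242.25.
M_8 = 241.796875.
Error = 242.25 − 241.796875 = 0.453125.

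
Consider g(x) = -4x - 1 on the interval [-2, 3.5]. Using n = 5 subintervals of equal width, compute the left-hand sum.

-9.9

Δx = (3.5 − (-2))/5 = 1.1.
Left endpoints: -2, -0.9, 0.2, 1.3, 2.4.
g(-2) = 7, g(-0.9) = 2.6, g(0.2) = -1.8, g(1.3) = -6.2, g(2.4) = -10.6.
Sum = Δx · [g(-2) + g(-0.9) + g(0.2) + g(1.3) + g(2.4)].
Sum = -9.9.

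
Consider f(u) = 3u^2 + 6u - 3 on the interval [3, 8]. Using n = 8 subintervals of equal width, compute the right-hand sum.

696.9140625

Δu = (8 − 3)/8 = 0.625.
Right endpoints: 3.625, 4.25, 4.875, 5.5, 6.125, 6.75, 7.375, 8.
f(3.625) = 58.171875, f(4.25) = 76.6875, f(4.875) = 97.546875, f(5.5) = 120.75, f(6.125) = 146.296875, f(6.75) = 174.1875, f(7.375) = 204.421875, f(8) = 237.
Sum = Δu · [f(3.625) + f(4.25) + f(4.875) + ...].
Sum = 696.9140625.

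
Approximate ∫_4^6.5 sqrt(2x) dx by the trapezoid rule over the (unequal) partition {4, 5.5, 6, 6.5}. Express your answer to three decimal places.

8.071

Subinterval widths: 1.5, 0.5, 0.5.
f(4) ≈ 2.828, f(5.5) ≈ 3.317, f(6) ≈ 3.464, f(6.5) ≈ 3.606.
On each subinterval the trapezoid contributes (Δx_i/2)·[f(x_{i-1}) + f(x_i)].
Sum ≈ 8.071.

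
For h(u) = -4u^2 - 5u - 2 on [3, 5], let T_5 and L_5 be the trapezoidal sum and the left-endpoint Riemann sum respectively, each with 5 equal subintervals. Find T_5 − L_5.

T_5 = -174.88.
L_5 = -160.08.
T_5 − L_5 = -14.8.

-14.8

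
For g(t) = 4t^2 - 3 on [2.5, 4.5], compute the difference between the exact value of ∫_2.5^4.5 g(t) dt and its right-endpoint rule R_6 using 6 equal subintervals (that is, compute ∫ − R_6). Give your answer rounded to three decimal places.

-9.481

Exact integral: ∫_2.5^4.5 g(t) dt ≈ 94.66667.
R_6 ≈ 104.14815.
Error ≈ 94.66667 − 104.14815 ≈ -9.481.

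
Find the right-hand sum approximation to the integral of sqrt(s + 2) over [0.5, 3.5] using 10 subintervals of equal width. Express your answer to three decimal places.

6.078

Δs = (3.5 − 0.5)/10 = 0.3.
Right endpoints: 0.8, 1.1, 1.4, 1.7, 2, 2.3, 2.6, 2.9, 3.2, 3.5.
f(0.8) ≈ 1.673, f(1.1) ≈ 1.761, f(1.4) ≈ 1.844, f(1.7) ≈ 1.924, f(2) ≈ 2.000, f(2.3) ≈ 2.074, f(2.6) ≈ 2.145, f(2.9) ≈ 2.214, f(3.2) ≈ 2.280, f(3.5) ≈ 2.345.
Sum = Δs · [f(0.8) + f(1.1) + f(1.4) + ...].
Sum ≈ 6.078.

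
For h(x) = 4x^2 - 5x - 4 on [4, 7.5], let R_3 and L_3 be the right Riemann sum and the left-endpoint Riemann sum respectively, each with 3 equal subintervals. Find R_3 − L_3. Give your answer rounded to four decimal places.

R_3 ≈ 449.425926.
L_3 ≈ 282.009259.
R_3 − L_3 ≈ 167.4167.

167.4167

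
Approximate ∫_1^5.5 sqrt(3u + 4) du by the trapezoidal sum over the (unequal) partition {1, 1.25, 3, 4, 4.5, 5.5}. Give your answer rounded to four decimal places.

16.4736

Subinterval widths: 0.25, 1.75, 1, 0.5, 1.
f(1) ≈ 2.6458, f(1.25) ≈ 2.7839, f(3) ≈ 3.6056, f(4) ≈ 4.0000, f(4.5) ≈ 4.1833, f(5.5) ≈ 4.5277.
On each subinterval the trapezoid contributes (Δu_i/2)·[f(u_{i-1}) + f(u_i)].
Sum ≈ 16.4736.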